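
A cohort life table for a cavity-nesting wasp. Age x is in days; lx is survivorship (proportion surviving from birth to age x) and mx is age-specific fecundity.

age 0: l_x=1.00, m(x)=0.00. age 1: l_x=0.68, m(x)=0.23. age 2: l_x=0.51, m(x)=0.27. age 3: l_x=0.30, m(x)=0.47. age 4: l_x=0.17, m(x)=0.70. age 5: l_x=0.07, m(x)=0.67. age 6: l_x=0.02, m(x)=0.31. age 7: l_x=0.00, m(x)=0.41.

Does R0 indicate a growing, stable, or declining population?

R0 = Σ lx·mx = 0 + 0.1564 + 0.1377 + 0.141 + 0.119 + 0.0469 + 0.0062 + 0 = 0.6072
R0 < 1, so the population is declining.

declining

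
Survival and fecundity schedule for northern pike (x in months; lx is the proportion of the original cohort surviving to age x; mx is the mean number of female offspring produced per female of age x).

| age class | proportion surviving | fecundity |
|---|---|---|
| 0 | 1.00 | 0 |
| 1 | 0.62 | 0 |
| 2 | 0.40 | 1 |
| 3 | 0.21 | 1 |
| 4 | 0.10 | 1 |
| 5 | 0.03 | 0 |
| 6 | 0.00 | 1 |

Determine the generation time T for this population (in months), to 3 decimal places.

2.577

lx·mx: 0, 0, 0.4, 0.21, 0.1, 0, 0 → R0 = 0.71
x·lx·mx: 0, 0, 0.8, 0.63, 0.4, 0, 0 → Σ = 1.83
T = 1.83 / 0.71 = 2.577465… → 2.577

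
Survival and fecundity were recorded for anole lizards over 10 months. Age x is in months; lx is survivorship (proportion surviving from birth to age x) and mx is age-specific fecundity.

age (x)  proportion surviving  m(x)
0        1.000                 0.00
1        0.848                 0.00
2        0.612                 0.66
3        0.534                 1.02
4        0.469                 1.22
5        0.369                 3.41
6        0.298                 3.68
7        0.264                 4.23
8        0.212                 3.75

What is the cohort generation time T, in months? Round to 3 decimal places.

lx·mx: 0, 0, 0.40392, 0.54468, 0.57218, 1.25829, 1.09664, 1.11672, 0.795 → R0 = 5.78743
x·lx·mx: 0, 0, 0.80784, 1.63404, 2.28872, 6.29145, 6.57984, 7.81704, 6.36 → Σ = 31.77893
T = 31.77893 / 5.78743 = 5.491026… → 5.491

5.491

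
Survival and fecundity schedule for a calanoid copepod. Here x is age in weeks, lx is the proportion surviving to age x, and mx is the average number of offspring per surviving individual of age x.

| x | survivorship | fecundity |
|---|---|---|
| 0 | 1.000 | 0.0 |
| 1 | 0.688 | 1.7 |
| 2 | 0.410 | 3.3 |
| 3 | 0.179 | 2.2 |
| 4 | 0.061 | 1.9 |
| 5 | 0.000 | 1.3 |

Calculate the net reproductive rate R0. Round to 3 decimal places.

lx·mx by age: 0, 1.1696, 1.353, 0.3938, 0.1159, 0
R0 = Σ lx·mx = 3.0323 → 3.032

3.032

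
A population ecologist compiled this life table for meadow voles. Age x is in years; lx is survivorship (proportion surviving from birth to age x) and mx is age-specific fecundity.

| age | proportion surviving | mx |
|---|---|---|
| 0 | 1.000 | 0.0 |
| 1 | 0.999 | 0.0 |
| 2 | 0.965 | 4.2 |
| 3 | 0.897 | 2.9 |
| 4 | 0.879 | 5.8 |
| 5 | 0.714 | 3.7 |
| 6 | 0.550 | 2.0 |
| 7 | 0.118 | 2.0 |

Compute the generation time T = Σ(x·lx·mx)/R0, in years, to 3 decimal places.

3.672

lx·mx: 0, 0, 4.053, 2.6013, 5.0982, 2.6418, 1.1, 0.236 → R0 = 15.7303
x·lx·mx: 0, 0, 8.106, 7.8039, 20.3928, 13.209, 6.6, 1.652 → Σ = 57.7637
T = 57.7637 / 15.7303 = 3.67213… → 3.672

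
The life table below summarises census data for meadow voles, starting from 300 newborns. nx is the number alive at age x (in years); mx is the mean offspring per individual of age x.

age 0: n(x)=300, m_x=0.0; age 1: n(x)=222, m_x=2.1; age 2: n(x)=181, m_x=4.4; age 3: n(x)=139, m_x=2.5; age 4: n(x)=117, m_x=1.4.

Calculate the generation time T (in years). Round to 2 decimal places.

lx = nx/n0 = nx/300: 1, 0.74, 0.60333…, 0.46333…, 0.39
lx·mx: 0, 1.554, 2.654667…, 1.158333…, 0.546 → R0 = 5.913…
x·lx·mx: 0, 1.554, 5.309333…, 3.475…, 2.184 → Σ = 12.522333…
T = 12.522333… / 5.913… = 2.117763… → 2.12

2.12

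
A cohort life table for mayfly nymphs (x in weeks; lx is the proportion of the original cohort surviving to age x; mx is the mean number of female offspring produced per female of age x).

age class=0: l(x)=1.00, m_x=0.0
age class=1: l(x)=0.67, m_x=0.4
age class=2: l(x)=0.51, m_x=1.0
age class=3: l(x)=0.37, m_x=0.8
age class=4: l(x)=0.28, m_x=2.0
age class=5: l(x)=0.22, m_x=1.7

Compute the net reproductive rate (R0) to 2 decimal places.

lx·mx by age: 0, 0.268, 0.51, 0.296, 0.56, 0.374
R0 = Σ lx·mx = 2.008 → 2.01

2.01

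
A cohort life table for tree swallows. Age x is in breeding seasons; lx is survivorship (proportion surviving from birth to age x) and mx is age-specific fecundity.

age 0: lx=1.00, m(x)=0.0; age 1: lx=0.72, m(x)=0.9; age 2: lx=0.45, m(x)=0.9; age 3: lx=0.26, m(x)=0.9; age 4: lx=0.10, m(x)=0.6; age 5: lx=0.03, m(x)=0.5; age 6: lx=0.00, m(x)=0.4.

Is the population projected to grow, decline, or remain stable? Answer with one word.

growing

R0 = Σ lx·mx = 0 + 0.648 + 0.405 + 0.234 + 0.06 + 0.015 + 0 = 1.362
R0 > 1, so the population is growing.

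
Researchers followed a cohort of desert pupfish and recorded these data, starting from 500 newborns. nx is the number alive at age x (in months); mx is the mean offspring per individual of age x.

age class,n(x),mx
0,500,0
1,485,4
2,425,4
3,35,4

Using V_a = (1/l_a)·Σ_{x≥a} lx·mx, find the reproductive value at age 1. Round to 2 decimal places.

lx = nx/n0 = nx/500: 1, 0.97, 0.85, 0.07
lx·mx for x ≥ 1: 3.88, 3.4, 0.28 → sum = 7.56
V_1 = 7.56 / l_1 = 7.56 / 0.97 = 7.793814… → 7.79

7.79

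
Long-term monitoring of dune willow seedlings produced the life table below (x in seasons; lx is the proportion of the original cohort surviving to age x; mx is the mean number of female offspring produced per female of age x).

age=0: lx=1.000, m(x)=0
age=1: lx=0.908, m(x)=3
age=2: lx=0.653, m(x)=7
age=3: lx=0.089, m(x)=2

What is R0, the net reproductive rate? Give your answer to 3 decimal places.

lx·mx by age: 0, 2.724, 4.571, 0.178
R0 = Σ lx·mx = 7.473 → 7.473

7.473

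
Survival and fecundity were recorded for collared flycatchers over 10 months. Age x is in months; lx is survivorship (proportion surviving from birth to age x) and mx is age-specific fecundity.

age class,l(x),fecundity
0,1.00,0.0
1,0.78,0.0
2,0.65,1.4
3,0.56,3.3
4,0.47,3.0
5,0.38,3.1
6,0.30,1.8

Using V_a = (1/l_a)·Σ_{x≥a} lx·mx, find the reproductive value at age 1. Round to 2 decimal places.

7.55

lx·mx for x ≥ 1: 0, 0.91, 1.848, 1.41, 1.178, 0.54 → sum = 5.886
V_1 = 5.886 / l_1 = 5.886 / 0.78 = 7.546154… → 7.55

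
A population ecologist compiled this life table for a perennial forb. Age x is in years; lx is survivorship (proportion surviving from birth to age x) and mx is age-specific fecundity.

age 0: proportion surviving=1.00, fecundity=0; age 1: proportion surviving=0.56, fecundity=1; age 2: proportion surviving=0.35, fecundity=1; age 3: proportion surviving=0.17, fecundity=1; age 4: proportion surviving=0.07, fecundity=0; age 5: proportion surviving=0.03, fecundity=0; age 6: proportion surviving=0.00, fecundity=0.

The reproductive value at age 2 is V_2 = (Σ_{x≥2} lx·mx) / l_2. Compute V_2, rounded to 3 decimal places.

1.486

lx·mx for x ≥ 2: 0.35, 0.17, 0, 0, 0 → sum = 0.52
V_2 = 0.52 / l_2 = 0.52 / 0.35 = 1.485714… → 1.486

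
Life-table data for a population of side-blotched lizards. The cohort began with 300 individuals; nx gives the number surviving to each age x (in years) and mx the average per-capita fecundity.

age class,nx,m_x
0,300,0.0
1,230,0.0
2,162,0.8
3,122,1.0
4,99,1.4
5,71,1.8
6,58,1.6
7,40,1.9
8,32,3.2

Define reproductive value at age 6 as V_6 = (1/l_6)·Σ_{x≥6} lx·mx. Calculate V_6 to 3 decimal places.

lx = nx/n0 = nx/300: 1, 0.76667…, 0.54, 0.40667…, 0.33, 0.23667…, 0.19333…, 0.13333…, 0.10667…
lx·mx for x ≥ 6: 0.309333…, 0.253333…, 0.341333… → sum = 0.904…
V_6 = 0.904… / l_6 = 0.904… / 0.193333… = 4.675862… → 4.676

4.676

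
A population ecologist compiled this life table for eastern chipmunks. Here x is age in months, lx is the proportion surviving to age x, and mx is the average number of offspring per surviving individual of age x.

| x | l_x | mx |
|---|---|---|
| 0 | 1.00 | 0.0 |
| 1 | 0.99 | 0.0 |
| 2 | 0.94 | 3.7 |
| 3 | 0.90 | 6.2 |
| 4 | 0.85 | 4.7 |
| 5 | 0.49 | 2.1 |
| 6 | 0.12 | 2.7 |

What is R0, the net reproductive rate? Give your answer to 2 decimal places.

lx·mx by age: 0, 0, 3.478, 5.58, 3.995, 1.029, 0.324
R0 = Σ lx·mx = 14.406 → 14.41

14.41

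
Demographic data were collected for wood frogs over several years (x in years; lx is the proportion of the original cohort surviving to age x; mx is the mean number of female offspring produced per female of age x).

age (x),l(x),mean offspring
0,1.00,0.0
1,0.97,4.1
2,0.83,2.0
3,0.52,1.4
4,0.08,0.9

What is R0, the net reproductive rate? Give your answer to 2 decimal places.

lx·mx by age: 0, 3.977, 1.66, 0.728, 0.072
R0 = Σ lx·mx = 6.437 → 6.44

6.44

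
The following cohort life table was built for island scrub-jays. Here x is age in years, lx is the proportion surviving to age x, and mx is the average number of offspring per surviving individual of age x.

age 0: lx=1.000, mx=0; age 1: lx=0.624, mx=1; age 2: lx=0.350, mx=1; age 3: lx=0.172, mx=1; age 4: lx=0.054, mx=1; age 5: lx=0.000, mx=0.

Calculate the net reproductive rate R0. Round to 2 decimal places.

lx·mx by age: 0, 0.624, 0.35, 0.172, 0.054, 0
R0 = Σ lx·mx = 1.2 → 1.20

1.20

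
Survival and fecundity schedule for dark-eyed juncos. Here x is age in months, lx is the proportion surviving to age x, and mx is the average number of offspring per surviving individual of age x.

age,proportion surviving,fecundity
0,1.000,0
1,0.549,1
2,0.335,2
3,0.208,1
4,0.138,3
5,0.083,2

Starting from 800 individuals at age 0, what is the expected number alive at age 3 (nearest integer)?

Expected survivors = N0 · l_3 = 800 × 0.208 = 166.4 → 166

166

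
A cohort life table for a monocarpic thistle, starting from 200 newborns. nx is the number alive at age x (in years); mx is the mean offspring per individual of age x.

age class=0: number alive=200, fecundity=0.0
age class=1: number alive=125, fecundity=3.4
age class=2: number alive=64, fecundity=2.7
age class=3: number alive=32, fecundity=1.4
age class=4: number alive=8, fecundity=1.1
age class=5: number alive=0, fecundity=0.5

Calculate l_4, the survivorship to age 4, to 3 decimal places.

0.040

l_4 = n_4/n_0 = 8/200 = 0.04 → 0.040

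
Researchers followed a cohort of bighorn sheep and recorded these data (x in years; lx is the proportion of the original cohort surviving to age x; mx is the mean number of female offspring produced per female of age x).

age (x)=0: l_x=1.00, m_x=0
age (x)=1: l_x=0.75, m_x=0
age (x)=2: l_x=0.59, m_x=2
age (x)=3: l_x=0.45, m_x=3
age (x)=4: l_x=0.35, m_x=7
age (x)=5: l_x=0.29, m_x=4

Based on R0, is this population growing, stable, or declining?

growing

R0 = Σ lx·mx = 0 + 0 + 1.18 + 1.35 + 2.45 + 1.16 = 6.14
R0 > 1, so the population is growing.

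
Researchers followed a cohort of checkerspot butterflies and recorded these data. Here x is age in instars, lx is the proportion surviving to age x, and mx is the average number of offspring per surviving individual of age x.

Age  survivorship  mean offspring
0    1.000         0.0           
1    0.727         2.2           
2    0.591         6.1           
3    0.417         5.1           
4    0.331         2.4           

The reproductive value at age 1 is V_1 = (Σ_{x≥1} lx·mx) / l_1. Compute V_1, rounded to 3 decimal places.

lx·mx for x ≥ 1: 1.5994, 3.6051, 2.1267, 0.7944 → sum = 8.1256
V_1 = 8.1256 / l_1 = 8.1256 / 0.727 = 11.176891… → 11.177

11.177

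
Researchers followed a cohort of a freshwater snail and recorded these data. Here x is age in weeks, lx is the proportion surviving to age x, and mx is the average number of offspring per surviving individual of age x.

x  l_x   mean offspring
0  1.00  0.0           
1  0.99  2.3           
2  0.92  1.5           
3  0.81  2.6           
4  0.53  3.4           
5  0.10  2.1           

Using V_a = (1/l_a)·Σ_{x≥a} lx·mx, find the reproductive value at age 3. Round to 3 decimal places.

5.084

lx·mx for x ≥ 3: 2.106, 1.802, 0.21 → sum = 4.118
V_3 = 4.118 / l_3 = 4.118 / 0.81 = 5.083951… → 5.084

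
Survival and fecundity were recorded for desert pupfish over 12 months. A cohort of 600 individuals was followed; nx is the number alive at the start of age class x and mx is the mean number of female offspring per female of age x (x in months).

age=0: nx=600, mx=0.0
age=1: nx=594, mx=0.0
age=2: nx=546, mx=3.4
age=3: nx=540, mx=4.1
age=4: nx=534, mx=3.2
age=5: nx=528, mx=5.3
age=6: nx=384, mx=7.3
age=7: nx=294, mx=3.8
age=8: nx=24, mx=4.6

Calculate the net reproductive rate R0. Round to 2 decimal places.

21.01

lx = nx/n0 = nx/600: 1, 0.99, 0.91, 0.9, 0.89, 0.88, 0.64, 0.49, 0.04
lx·mx by age: 0, 0, 3.094, 3.69, 2.848, 4.664, 4.672, 1.862, 0.184
R0 = Σ lx·mx = 21.014 → 21.01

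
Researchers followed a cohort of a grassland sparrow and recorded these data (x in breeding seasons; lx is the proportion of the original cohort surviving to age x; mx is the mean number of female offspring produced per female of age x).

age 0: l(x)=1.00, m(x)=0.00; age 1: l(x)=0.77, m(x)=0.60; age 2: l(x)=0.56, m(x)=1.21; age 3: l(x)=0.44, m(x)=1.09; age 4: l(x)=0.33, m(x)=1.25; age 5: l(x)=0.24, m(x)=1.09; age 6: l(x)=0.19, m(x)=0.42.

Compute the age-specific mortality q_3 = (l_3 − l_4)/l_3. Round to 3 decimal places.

0.250

q_3 = (l_3 − l_4) / l_3 = (0.44 − 0.33) / 0.44
     = 0.11 / 0.44 = 0.25 → 0.250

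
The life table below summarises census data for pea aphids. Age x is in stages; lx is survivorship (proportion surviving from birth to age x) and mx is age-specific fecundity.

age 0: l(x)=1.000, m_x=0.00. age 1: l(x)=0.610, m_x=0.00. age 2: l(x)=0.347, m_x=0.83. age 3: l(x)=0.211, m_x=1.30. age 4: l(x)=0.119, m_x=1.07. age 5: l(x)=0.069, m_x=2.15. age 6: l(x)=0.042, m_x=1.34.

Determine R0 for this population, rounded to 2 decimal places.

lx·mx by age: 0, 0, 0.28801, 0.2743, 0.12733, 0.14835, 0.05628
R0 = Σ lx·mx = 0.89427 → 0.89

0.89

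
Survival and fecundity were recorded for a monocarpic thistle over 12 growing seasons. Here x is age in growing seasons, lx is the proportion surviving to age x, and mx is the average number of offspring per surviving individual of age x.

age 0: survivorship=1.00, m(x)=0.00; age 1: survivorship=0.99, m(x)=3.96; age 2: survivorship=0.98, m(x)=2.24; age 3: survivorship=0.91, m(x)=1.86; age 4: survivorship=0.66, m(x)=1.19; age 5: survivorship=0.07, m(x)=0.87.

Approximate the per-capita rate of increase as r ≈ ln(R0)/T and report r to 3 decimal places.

1.109

R0 = Σ lx·mx = 0 + 3.9204 + 2.1952 + 1.6926 + 0.7854 + 0.0609 = 8.6545
Σ x·lx·mx = 16.8347; T = 16.8347/8.6545 = 1.9452…
r ≈ ln(R0)/T = ln(8.6545)/1.9452… = 1.10944… → 1.109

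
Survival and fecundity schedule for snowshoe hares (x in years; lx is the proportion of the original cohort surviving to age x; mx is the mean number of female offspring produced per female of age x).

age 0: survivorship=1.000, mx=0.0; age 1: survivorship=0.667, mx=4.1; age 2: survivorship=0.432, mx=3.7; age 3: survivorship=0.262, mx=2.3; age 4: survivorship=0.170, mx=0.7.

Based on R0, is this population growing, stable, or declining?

growing

R0 = Σ lx·mx = 0 + 2.7347 + 1.5984 + 0.6026 + 0.119 = 5.0547
R0 > 1, so the population is growing.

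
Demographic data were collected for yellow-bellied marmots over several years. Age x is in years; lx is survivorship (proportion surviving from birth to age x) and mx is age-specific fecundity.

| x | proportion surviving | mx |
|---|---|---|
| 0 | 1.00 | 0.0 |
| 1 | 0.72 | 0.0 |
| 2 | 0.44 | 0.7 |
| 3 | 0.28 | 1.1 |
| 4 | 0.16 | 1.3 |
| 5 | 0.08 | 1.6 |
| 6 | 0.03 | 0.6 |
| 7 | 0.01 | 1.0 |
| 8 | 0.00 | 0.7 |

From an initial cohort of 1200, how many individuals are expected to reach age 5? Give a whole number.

Expected survivors = N0 · l_5 = 1200 × 0.08 = 96 → 96

96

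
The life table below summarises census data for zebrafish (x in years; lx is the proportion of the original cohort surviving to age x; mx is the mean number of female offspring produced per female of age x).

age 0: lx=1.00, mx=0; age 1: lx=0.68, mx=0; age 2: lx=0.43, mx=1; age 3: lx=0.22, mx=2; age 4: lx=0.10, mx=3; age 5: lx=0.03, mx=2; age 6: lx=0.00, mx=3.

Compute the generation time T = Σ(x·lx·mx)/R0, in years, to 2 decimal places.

2.99

lx·mx: 0, 0, 0.43, 0.44, 0.3, 0.06, 0 → R0 = 1.23
x·lx·mx: 0, 0, 0.86, 1.32, 1.2, 0.3, 0 → Σ = 3.68
T = 3.68 / 1.23 = 2.99187… → 2.99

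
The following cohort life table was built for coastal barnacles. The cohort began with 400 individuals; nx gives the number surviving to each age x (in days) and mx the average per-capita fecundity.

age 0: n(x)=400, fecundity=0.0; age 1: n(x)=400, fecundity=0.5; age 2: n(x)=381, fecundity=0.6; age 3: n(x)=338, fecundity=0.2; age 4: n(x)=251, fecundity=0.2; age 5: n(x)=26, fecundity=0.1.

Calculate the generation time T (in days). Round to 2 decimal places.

lx = nx/n0 = nx/400: 1, 1, 0.9525, 0.845, 0.6275, 0.065
lx·mx: 0, 0.5, 0.5715, 0.169, 0.1255, 0.0065 → R0 = 1.3725
x·lx·mx: 0, 0.5, 1.143, 0.507, 0.502, 0.0325 → Σ = 2.6845
T = 2.6845 / 1.3725 = 1.95592… → 1.96

1.96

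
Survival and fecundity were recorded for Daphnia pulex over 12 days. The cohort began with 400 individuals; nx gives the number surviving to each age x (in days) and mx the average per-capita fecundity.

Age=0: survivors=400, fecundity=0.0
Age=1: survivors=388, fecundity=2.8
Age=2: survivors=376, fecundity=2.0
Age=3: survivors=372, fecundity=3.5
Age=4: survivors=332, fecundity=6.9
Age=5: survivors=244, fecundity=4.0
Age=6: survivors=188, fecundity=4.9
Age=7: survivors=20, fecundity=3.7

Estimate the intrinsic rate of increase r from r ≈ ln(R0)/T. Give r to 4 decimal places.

lx = nx/n0 = nx/400: 1, 0.97, 0.94, 0.93, 0.83, 0.61, 0.47, 0.05
R0 = Σ lx·mx = 0 + 2.716 + 1.88 + 3.255 + 5.727 + 2.44 + 2.303 + 0.185 = 18.506
Σ x·lx·mx = 66.462; T = 66.462/18.506 = 3.59138…
r ≈ ln(R0)/T = ln(18.506)/3.59138… = 0.812528… → 0.8125

0.8125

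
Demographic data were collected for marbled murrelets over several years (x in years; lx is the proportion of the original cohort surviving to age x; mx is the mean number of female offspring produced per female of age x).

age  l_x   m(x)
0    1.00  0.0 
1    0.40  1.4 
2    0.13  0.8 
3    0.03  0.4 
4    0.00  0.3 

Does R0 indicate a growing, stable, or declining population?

R0 = Σ lx·mx = 0 + 0.56 + 0.104 + 0.012 + 0 = 0.676
R0 < 1, so the population is declining.

declining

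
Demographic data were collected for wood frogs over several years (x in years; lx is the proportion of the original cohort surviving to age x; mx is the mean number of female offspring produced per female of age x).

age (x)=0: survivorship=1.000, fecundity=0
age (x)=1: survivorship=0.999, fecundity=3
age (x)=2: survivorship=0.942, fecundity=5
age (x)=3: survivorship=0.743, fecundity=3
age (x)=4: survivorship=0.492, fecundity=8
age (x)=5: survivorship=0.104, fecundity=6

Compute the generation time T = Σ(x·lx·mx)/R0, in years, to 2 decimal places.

2.62

lx·mx: 0, 2.997, 4.71, 2.229, 3.936, 0.624 → R0 = 14.496
x·lx·mx: 0, 2.997, 9.42, 6.687, 15.744, 3.12 → Σ = 37.968
T = 37.968 / 14.496 = 2.619205… → 2.62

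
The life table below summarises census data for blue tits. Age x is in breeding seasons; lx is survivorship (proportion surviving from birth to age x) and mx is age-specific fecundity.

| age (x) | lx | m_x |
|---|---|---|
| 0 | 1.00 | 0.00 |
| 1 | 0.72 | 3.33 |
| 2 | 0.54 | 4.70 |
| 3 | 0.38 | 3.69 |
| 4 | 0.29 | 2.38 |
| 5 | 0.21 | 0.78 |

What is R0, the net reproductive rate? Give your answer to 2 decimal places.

7.19

lx·mx by age: 0, 2.3976, 2.538, 1.4022, 0.6902, 0.1638
R0 = Σ lx·mx = 7.1918 → 7.19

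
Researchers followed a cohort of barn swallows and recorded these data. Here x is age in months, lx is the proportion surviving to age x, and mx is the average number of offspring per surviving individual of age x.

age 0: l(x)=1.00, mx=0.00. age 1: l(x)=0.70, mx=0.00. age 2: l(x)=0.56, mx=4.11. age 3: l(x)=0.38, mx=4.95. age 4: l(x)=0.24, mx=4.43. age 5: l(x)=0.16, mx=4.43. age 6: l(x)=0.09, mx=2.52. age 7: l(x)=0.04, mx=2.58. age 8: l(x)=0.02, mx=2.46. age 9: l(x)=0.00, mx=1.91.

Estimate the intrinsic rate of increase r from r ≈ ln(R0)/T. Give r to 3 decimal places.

0.570

R0 = Σ lx·mx = 0 + 0 + 2.3016 + 1.881 + 1.0632 + 0.7088 + 0.2268 + 0.1032 + 0.0492 + 0 = 6.3338
Σ x·lx·mx = 20.5198; T = 20.5198/6.3338 = 3.23973…
r ≈ ln(R0)/T = ln(6.3338)/3.23973… = 0.56977… → 0.570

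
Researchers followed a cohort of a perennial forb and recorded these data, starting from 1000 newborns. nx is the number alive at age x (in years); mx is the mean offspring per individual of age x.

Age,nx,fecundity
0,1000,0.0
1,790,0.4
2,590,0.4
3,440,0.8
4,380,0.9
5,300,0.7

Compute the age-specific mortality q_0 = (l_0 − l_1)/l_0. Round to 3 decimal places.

0.210

lx = nx/n0 = nx/1000: 1, 0.79, 0.59, 0.44, 0.38, 0.3
q_0 = (l_0 − l_1) / l_0 = (1 − 0.79) / 1
     = 0.21 / 1 = 0.21 → 0.210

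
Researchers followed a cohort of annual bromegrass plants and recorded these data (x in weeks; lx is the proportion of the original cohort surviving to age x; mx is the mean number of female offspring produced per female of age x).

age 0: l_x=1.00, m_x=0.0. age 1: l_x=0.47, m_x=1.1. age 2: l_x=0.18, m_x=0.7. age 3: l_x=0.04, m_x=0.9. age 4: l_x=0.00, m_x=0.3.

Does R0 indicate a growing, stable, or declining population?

declining

R0 = Σ lx·mx = 0 + 0.517 + 0.126 + 0.036 + 0 = 0.679
R0 < 1, so the population is declining.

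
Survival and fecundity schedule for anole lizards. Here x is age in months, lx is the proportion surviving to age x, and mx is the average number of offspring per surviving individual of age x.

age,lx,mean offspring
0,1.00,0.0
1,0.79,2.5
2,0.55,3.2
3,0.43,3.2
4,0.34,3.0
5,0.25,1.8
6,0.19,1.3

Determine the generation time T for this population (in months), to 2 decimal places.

lx·mx: 0, 1.975, 1.76, 1.376, 1.02, 0.45, 0.247 → R0 = 6.828
x·lx·mx: 0, 1.975, 3.52, 4.128, 4.08, 2.25, 1.482 → Σ = 17.435
T = 17.435 / 6.828 = 2.553456… → 2.55

2.55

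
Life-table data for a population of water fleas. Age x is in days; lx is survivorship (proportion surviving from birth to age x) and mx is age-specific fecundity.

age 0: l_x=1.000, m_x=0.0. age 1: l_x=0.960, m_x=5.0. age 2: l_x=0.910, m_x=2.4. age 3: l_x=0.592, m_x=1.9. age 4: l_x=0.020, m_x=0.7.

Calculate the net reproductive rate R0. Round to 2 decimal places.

8.12

lx·mx by age: 0, 4.8, 2.184, 1.1248, 0.014
R0 = Σ lx·mx = 8.1228 → 8.12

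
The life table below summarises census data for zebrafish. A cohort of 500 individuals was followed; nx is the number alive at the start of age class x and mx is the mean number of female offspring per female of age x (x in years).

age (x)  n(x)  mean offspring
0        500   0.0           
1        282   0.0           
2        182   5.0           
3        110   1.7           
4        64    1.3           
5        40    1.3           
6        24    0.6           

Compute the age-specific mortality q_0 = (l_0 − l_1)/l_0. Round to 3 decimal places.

0.436

lx = nx/n0 = nx/500: 1, 0.564, 0.364, 0.22, 0.128, 0.08, 0.048
q_0 = (l_0 − l_1) / l_0 = (1 − 0.564) / 1
     = 0.436 / 1 = 0.436 → 0.436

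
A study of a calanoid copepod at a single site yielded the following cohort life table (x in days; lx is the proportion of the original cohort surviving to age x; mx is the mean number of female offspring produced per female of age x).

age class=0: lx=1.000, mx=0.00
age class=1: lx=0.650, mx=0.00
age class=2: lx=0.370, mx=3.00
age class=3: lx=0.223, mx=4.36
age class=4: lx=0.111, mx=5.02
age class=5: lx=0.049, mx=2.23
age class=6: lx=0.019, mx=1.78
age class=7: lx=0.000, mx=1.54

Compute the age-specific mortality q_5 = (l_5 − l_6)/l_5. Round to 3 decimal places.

0.612

q_5 = (l_5 − l_6) / l_5 = (0.049 − 0.019) / 0.049
     = 0.03 / 0.049 = 0.612245… → 0.612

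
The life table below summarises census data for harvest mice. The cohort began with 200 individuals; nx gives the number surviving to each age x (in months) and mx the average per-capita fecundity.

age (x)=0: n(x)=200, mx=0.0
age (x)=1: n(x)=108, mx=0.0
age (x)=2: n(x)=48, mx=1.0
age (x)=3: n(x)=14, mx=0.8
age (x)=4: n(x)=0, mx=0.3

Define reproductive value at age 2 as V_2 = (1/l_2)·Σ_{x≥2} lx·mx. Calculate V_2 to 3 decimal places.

lx = nx/n0 = nx/200: 1, 0.54, 0.24, 0.07, 0
lx·mx for x ≥ 2: 0.24, 0.056, 0 → sum = 0.296
V_2 = 0.296 / l_2 = 0.296 / 0.24 = 1.233333… → 1.233

1.233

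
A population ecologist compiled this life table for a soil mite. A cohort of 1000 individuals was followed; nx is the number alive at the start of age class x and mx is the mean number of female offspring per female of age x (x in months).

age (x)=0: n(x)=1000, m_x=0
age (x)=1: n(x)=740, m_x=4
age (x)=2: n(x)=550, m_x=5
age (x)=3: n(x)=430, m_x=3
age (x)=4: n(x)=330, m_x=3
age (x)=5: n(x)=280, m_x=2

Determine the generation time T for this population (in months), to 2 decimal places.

2.23

lx = nx/n0 = nx/1000: 1, 0.74, 0.55, 0.43, 0.33, 0.28
lx·mx: 0, 2.96, 2.75, 1.29, 0.99, 0.56 → R0 = 8.55
x·lx·mx: 0, 2.96, 5.5, 3.87, 3.96, 2.8 → Σ = 19.09
T = 19.09 / 8.55 = 2.232749… → 2.23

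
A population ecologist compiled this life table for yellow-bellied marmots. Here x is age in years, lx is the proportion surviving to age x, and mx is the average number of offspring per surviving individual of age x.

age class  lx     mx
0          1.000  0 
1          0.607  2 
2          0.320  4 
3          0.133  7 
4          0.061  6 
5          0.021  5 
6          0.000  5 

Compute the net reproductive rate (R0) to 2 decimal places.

3.90

lx·mx by age: 0, 1.214, 1.28, 0.931, 0.366, 0.105, 0
R0 = Σ lx·mx = 3.896 → 3.90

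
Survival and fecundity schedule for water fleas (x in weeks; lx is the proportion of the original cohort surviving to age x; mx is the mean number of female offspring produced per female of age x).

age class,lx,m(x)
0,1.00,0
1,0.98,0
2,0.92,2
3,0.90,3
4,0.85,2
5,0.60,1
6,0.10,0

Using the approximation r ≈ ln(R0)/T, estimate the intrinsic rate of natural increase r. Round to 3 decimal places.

0.609

R0 = Σ lx·mx = 0 + 0 + 1.84 + 2.7 + 1.7 + 0.6 + 0 = 6.84
Σ x·lx·mx = 21.58; T = 21.58/6.84 = 3.15497…
r ≈ ln(R0)/T = ln(6.84)/3.15497… = 0.60945… → 0.609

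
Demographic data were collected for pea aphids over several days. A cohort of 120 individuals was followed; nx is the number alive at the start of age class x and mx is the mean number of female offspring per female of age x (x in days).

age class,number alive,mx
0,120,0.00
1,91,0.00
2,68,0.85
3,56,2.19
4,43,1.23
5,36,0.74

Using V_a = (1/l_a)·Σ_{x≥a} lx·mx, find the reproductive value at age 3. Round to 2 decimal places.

3.61

lx = nx/n0 = nx/120: 1, 0.75833…, 0.56667…, 0.46667…, 0.35833…, 0.3
lx·mx for x ≥ 3: 1.022…, 0.44075…, 0.222 → sum = 1.68475…
V_3 = 1.68475… / l_3 = 1.68475… / 0.466667… = 3.610179… → 3.61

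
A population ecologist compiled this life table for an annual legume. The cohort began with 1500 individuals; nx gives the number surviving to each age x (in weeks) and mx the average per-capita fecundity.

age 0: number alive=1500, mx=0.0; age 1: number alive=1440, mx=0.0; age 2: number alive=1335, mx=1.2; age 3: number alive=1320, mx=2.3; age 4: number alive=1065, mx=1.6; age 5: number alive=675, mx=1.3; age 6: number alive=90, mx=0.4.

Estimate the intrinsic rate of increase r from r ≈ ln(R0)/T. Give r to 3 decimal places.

lx = nx/n0 = nx/1500: 1, 0.96, 0.89, 0.88, 0.71, 0.45, 0.06
R0 = Σ lx·mx = 0 + 0 + 1.068 + 2.024 + 1.136 + 0.585 + 0.024 = 4.837
Σ x·lx·mx = 15.821; T = 15.821/4.837 = 3.27083…
r ≈ ln(R0)/T = ln(4.837)/3.27083… = 0.48193… → 0.482

0.482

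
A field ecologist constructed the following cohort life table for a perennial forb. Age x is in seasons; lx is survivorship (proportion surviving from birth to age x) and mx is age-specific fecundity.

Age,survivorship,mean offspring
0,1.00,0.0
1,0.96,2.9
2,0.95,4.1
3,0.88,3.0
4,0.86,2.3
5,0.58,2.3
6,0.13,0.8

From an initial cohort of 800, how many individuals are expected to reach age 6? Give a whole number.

104

Expected survivors = N0 · l_6 = 800 × 0.13 = 104 → 104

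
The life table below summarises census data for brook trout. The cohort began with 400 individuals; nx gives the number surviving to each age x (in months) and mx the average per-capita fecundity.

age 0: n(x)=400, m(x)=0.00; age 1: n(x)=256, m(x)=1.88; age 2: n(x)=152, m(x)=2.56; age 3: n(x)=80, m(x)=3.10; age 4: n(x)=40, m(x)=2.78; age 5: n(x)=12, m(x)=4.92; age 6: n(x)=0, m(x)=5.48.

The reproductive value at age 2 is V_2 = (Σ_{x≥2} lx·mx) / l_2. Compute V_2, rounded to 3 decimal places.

5.312

lx = nx/n0 = nx/400: 1, 0.64, 0.38, 0.2, 0.1, 0.03, 0
lx·mx for x ≥ 2: 0.9728, 0.62, 0.278, 0.1476, 0 → sum = 2.0184
V_2 = 2.0184 / l_2 = 2.0184 / 0.38 = 5.311579… → 5.312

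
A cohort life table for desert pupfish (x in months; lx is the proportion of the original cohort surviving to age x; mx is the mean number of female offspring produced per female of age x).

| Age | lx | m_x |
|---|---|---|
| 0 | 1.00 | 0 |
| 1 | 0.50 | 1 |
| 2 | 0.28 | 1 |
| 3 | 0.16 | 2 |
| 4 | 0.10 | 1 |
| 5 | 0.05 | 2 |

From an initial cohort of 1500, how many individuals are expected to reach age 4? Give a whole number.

150

Expected survivors = N0 · l_4 = 1500 × 0.10 = 150 → 150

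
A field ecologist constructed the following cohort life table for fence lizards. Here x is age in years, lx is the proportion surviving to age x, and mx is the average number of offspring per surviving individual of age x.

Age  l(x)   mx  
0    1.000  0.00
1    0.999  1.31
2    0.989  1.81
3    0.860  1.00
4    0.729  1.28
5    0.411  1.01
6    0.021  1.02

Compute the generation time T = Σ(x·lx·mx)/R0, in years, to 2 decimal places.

lx·mx: 0, 1.30869, 1.79009, 0.86, 0.93312, 0.41511, 0.02142 → R0 = 5.32843
x·lx·mx: 0, 1.30869, 3.58018, 2.58, 3.73248, 2.07555, 0.12852 → Σ = 13.40542
T = 13.40542 / 5.32843 = 2.515829… → 2.52

2.52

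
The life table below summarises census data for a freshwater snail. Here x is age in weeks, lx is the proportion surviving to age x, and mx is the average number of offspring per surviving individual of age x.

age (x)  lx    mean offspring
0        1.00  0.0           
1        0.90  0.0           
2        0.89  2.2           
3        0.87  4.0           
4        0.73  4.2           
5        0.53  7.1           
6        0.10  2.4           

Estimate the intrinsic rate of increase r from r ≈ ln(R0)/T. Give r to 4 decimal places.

0.6741

R0 = Σ lx·mx = 0 + 0 + 1.958 + 3.48 + 3.066 + 3.763 + 0.24 = 12.507
Σ x·lx·mx = 46.875; T = 46.875/12.507 = 3.7479…
r ≈ ln(R0)/T = ln(12.507)/3.7479… = 0.674054… → 0.6741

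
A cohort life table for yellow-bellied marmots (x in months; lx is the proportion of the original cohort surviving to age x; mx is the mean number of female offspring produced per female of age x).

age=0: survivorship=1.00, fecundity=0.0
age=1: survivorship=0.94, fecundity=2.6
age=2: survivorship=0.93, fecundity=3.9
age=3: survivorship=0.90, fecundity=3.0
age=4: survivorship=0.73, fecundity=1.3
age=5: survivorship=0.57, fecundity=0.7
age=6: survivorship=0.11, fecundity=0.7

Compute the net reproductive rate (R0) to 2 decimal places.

lx·mx by age: 0, 2.444, 3.627, 2.7, 0.949, 0.399, 0.077
R0 = Σ lx·mx = 10.196 → 10.20

10.20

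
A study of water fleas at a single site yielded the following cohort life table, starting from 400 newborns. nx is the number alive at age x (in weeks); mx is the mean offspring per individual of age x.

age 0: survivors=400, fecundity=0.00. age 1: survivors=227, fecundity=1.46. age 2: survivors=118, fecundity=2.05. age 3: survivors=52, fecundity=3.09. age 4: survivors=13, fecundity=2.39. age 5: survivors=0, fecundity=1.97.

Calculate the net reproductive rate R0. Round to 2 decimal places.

lx = nx/n0 = nx/400: 1, 0.5675, 0.295, 0.13, 0.0325, 0
lx·mx by age: 0, 0.82855, 0.60475, 0.4017, 0.077675, 0
R0 = Σ lx·mx = 1.912675 → 1.91

1.91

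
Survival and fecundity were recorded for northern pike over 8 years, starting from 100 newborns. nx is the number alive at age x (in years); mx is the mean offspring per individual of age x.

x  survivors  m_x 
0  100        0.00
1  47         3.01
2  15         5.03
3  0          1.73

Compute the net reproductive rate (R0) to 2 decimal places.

2.17

lx = nx/n0 = nx/100: 1, 0.47, 0.15, 0
lx·mx by age: 0, 1.4147, 0.7545, 0
R0 = Σ lx·mx = 2.1692 → 2.17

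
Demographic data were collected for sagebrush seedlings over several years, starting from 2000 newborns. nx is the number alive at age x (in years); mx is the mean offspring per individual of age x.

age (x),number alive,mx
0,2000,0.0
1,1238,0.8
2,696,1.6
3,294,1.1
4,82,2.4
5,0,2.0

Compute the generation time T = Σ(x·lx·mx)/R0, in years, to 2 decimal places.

1.90

lx = nx/n0 = nx/2000: 1, 0.619, 0.348, 0.147, 0.041, 0
lx·mx: 0, 0.4952, 0.5568, 0.1617, 0.0984, 0 → R0 = 1.3121
x·lx·mx: 0, 0.4952, 1.1136, 0.4851, 0.3936, 0 → Σ = 2.4875
T = 2.4875 / 1.3121 = 1.895816… → 1.90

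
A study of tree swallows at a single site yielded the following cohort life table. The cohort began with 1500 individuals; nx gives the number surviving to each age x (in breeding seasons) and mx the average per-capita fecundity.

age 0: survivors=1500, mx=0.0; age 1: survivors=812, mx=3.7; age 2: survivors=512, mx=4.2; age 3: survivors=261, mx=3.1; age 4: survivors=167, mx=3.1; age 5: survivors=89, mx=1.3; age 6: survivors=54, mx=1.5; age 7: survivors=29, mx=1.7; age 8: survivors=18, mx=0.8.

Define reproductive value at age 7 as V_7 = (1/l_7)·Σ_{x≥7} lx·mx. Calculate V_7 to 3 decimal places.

2.197

lx = nx/n0 = nx/1500: 1, 0.54133…, 0.34133…, 0.174, 0.11133…, 0.05933…, 0.036, 0.01933…, 0.012
lx·mx for x ≥ 7: 0.032867…, 0.0096 → sum = 0.042467…
V_7 = 0.042467… / l_7 = 0.042467… / 0.019333… = 2.196552… → 2.197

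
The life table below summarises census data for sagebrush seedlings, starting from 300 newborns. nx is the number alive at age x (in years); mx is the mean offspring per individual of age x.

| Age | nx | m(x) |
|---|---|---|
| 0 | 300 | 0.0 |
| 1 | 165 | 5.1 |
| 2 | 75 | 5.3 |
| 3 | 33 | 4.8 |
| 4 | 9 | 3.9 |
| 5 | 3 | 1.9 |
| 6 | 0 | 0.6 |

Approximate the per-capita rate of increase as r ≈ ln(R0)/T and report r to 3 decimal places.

lx = nx/n0 = nx/300: 1, 0.55, 0.25, 0.11, 0.03, 0.01, 0
R0 = Σ lx·mx = 0 + 2.805 + 1.325 + 0.528 + 0.117 + 0.019 + 0 = 4.794
Σ x·lx·mx = 7.602; T = 7.602/4.794 = 1.58573…
r ≈ ln(R0)/T = ln(4.794)/1.58573… = 0.98842… → 0.988

0.988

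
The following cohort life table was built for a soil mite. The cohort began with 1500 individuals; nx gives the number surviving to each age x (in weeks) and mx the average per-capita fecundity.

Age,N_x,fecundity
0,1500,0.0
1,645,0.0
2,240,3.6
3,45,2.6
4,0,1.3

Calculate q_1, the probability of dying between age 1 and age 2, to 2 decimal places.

0.63

lx = nx/n0 = nx/1500: 1, 0.43, 0.16, 0.03, 0
q_1 = (l_1 − l_2) / l_1 = (0.43 − 0.16) / 0.43
     = 0.27 / 0.43 = 0.627907… → 0.63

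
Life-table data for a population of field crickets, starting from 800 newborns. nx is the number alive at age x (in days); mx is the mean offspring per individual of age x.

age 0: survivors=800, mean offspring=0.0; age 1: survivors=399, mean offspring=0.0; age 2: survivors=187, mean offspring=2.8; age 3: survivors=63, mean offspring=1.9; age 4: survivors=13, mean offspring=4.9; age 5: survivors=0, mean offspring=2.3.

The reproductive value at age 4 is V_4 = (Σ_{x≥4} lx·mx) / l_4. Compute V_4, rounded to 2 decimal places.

lx = nx/n0 = nx/800: 1, 0.49875, 0.23375, 0.07875, 0.01625, 0
lx·mx for x ≥ 4: 0.079625, 0 → sum = 0.079625
V_4 = 0.079625 / l_4 = 0.079625 / 0.01625 = 4.9 → 4.90

4.90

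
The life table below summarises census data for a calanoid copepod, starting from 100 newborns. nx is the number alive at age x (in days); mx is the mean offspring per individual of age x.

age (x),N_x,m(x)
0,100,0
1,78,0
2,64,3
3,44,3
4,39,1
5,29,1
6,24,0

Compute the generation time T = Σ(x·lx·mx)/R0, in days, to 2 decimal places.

lx = nx/n0 = nx/100: 1, 0.78, 0.64, 0.44, 0.39, 0.29, 0.24
lx·mx: 0, 0, 1.92, 1.32, 0.39, 0.29, 0 → R0 = 3.92
x·lx·mx: 0, 0, 3.84, 3.96, 1.56, 1.45, 0 → Σ = 10.81
T = 10.81 / 3.92 = 2.757653… → 2.76

2.76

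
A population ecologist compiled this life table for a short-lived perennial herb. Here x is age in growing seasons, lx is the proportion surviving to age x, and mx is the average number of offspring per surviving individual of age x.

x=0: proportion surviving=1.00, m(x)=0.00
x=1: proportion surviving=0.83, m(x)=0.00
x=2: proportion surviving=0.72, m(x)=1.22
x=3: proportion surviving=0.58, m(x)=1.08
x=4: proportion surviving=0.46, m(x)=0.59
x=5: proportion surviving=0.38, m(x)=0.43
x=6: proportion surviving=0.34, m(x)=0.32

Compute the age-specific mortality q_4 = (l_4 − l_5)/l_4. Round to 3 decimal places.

0.174

q_4 = (l_4 − l_5) / l_4 = (0.46 − 0.38) / 0.46
     = 0.08 / 0.46 = 0.173913… → 0.174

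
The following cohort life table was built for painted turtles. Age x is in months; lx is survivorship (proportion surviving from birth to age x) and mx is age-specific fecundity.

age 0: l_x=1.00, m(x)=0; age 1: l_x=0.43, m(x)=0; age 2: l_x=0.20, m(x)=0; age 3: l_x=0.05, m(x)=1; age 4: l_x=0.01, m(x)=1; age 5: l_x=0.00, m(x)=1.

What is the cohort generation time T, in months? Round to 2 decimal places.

lx·mx: 0, 0, 0, 0.05, 0.01, 0 → R0 = 0.06
x·lx·mx: 0, 0, 0, 0.15, 0.04, 0 → Σ = 0.19
T = 0.19 / 0.06 = 3.166667… → 3.17

3.17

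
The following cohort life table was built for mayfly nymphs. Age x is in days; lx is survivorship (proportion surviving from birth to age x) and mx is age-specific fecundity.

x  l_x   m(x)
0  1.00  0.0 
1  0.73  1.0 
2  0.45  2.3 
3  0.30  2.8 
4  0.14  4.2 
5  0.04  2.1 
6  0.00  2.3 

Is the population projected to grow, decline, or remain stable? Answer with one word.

R0 = Σ lx·mx = 0 + 0.73 + 1.035 + 0.84 + 0.588 + 0.084 + 0 = 3.277
R0 > 1, so the population is growing.

growing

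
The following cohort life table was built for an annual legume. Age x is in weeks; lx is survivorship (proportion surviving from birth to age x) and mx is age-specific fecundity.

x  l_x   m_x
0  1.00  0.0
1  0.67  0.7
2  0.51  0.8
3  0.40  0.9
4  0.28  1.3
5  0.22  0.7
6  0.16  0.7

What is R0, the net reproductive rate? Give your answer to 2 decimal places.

lx·mx by age: 0, 0.469, 0.408, 0.36, 0.364, 0.154, 0.112
R0 = Σ lx·mx = 1.867 → 1.87

1.87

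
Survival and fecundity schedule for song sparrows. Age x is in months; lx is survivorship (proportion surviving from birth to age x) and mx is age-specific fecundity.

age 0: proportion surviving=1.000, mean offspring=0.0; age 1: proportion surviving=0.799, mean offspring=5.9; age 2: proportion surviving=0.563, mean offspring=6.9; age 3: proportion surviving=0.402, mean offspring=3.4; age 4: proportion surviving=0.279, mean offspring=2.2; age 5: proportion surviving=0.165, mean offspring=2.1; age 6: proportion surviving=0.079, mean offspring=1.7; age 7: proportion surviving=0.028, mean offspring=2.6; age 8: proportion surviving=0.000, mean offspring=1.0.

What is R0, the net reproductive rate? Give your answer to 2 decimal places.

lx·mx by age: 0, 4.7141, 3.8847, 1.3668, 0.6138, 0.3465, 0.1343, 0.0728, 0
R0 = Σ lx·mx = 11.133 → 11.13

11.13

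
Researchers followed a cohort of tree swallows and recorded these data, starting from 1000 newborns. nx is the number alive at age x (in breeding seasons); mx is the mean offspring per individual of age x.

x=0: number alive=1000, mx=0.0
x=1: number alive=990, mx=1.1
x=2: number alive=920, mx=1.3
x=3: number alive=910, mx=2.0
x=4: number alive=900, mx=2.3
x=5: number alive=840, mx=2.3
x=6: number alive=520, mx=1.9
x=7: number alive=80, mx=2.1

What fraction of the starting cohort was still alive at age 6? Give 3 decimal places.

0.520

l_6 = n_6/n_0 = 520/1000 = 0.52 → 0.520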